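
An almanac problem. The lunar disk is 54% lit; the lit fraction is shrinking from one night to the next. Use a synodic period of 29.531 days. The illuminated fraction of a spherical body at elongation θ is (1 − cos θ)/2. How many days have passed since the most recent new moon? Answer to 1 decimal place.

21.8 days

Invert f = (1 − cos θ)/2 to get cos θ = 1 − 2(0.54) = -0.080, hence θ₀ = arccos -0.080 = 94.6°.
Since the Moon is past full (waning), take the reflex angle: θ = 360° − 94.6° = 265.4°.
That fraction of the synodic month is 265.4/360 × 29.531 d ≈ 21.77 d.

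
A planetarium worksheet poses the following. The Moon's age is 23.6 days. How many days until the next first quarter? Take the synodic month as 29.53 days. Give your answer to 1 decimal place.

First quarter occurs at elongation 90°, i.e. at age 29.53 × 90/360 = 7.383 d.
This lunation's first quarter (7.383 d) has passed, so add one period: 36.913 − 23.6 = 13.312 days.

13.3 days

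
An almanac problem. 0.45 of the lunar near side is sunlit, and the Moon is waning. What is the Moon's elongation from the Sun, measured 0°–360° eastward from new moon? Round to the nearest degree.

276°

From f = (1 − cos θ)/2: cos θ = 1 − 2×0.45 = 0.100; arccos → 84.3°.
A waning Moon lies in 180°–360°, so θ = 360° − 84.3° = 275.7°.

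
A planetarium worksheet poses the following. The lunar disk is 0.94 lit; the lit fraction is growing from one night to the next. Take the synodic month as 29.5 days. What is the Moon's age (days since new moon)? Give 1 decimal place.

12.4 days

From f = (1 − cos θ)/2: cos θ = 1 − 2×0.94 = -0.880; arccos → 151.6°.
The Moon is waxing (0°–180°), so θ = 151.6° directly.
At 360°/29.5 d per day, 151.6° corresponds to 12.43 days.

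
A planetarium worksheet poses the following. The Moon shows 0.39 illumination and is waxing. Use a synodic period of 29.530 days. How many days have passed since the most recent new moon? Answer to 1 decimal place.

6.3 days

Invert f = (1 − cos θ)/2 to get cos θ = 1 − 2(0.39) = 0.220, hence θ₀ = arccos 0.220 = 77.3°.
The Moon is waxing (0°–180°), so θ = 77.3° directly.
Age = 29.530 × 77.3°/360° ≈ 6.34 days.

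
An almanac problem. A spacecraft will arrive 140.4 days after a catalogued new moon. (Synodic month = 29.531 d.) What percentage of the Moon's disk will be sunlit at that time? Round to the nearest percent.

49%

140.4 d spans 4 complete synodic months (4 × 29.531 = 118.12 d) plus 22.28 d.
The Moon has covered 22.28/29.531 of its cycle, so θ ≈ 360° × 22.28/29.531 = 271.6°.
Illuminated fraction = (1 − cos 271.6°)/2 = (1 − 0.027)/2 ≈ 0.486, so 49%.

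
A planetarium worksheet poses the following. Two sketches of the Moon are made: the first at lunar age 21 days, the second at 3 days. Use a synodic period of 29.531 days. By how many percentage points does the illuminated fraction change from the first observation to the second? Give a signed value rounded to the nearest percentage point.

θ₁ = 360° × 21/29.531 = 256.0°, f₁ = (1 − cos θ₁)/2 = 0.621.
θ₂ = 360° × 3/29.531 = 36.6°, f₂ = (1 − cos θ₂)/2 = 0.098.
Change = f₂ − f₁ = -0.522 → -52 percentage points.

-52 percentage points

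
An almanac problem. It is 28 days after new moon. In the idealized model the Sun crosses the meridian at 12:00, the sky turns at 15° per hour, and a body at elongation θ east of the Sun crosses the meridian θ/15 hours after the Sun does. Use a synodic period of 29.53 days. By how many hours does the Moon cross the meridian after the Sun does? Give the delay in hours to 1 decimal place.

Phase angle: θ = 360°·(28 d)/(29.53 d) = 341.3°.
The Moon trails the Sun by θ/15 = 341.3/15 ≈ 22.76 hours.
So the Moon crosses the meridian 22.76 h after the Sun.

22.8 h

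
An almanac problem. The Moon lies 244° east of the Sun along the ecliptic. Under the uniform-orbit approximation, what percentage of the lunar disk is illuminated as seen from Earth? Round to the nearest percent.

f = (1 − cos 244°)/2 = (1 − (-0.438))/2 ≈ 0.719, i.e. 72%.

72%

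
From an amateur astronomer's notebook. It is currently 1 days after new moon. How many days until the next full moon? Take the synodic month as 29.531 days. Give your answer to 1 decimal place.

13.8 days

Full moon is 0.5 of the way through the cycle: age 0.5 × 29.531 = 14.765 d.
So 13.765 days remain (14.765 − 1).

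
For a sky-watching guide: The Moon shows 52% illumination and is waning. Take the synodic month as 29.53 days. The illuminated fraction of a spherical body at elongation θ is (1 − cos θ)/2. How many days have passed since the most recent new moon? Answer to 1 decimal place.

22.0 days

From f = (1 − cos θ)/2: cos θ = 1 − 2×0.52 = -0.040; arccos → 92.3°.
A waning Moon lies in 180°–360°, so θ = 360° − 92.3° = 267.7°.
That fraction of the synodic month is 267.7/360 × 29.53 d ≈ 21.96 d.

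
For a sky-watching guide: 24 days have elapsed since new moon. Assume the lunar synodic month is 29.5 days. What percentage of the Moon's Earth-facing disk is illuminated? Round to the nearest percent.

31%

Phase angle: θ = 360°·(24 d)/(29.5 d) = 292.9°.
cos 292.9° = 0.389, so f = (1 − 0.389)/2 = 0.306, so 31%.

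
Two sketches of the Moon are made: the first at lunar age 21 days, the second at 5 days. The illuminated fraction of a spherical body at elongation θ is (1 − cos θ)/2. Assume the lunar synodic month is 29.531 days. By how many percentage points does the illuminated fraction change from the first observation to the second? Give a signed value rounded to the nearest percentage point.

θ₁ = 360° × 21/29.531 = 256.0°, f₁ = (1 − cos θ₁)/2 = 0.621.
θ₂ = 360° × 5/29.531 = 61.0°, f₂ = (1 − cos θ₂)/2 = 0.257.
Change = f₂ − f₁ = -0.364 → -36 percentage points.

-36 percentage points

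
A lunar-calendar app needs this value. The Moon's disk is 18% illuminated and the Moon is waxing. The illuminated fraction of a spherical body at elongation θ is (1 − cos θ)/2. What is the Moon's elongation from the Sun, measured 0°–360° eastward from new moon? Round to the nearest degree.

From f = (1 − cos θ)/2: cos θ = 1 − 2×0.18 = 0.640; arccos → 50.2°.
Waxing ⇒ before full, so θ = 50.2°.

50°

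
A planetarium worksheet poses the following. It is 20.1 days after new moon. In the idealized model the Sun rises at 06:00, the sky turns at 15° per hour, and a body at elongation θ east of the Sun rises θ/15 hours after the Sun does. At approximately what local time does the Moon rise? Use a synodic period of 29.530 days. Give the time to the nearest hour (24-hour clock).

22:00

Phase angle: θ = 360°·(20.1 d)/(29.530 d) = 245.0°.
The Moon trails the Sun by θ/15 = 245.0/15 ≈ 16.34 hours.
06:00 + 16.34 h ≈ 22:20 → 22:00 to the nearest hour.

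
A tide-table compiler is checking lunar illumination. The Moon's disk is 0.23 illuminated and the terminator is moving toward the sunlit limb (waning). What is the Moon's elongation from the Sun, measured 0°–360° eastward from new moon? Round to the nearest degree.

From f = (1 − cos θ)/2: cos θ = 1 − 2×0.23 = 0.540; arccos → 57.3°.
Waning ⇒ past full, so θ = 360° − 57.3° = 302.7°.

303°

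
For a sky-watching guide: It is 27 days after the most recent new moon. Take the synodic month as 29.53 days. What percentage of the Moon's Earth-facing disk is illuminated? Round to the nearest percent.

Phase angle: θ = 360°·(27 d)/(29.53 d) = 329.2°.
With cos θ = 0.859, the lit fraction is (1 − 0.859)/2 ≈ 0.071, so 7%.

7%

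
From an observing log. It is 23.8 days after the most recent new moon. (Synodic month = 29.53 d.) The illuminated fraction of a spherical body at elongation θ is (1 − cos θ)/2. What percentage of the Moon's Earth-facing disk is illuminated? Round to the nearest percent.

33%

Elongation θ = 360° × 23.8/29.53 ≈ 290.1°.
Illuminated fraction = (1 − cos 290.1°)/2 = (1 − 0.344)/2 ≈ 0.328, so 33%.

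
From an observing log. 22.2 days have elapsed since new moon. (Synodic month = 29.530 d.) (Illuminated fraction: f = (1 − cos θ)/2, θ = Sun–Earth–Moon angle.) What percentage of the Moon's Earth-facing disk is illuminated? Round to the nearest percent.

49%

Phase angle: θ = 360°·(22.2 d)/(29.530 d) = 270.6°.
With cos θ = 0.011, the lit fraction is (1 − 0.011)/2 ≈ 0.494, so 49%.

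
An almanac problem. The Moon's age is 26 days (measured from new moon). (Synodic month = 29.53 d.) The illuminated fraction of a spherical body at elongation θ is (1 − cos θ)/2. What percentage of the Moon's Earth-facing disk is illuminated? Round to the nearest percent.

Phase angle: θ = 360°·(26 d)/(29.53 d) = 317.0°.
cos 317.0° = 0.731, so f = (1 − 0.731)/2 = 0.135, so 13%.

13%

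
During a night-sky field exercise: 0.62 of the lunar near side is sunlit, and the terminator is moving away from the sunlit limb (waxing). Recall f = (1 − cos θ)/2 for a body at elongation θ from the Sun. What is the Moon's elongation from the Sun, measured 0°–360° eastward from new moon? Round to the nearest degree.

104°

From f = (1 − cos θ)/2: cos θ = 1 − 2×0.62 = -0.240; arccos → 103.9°.
Waxing ⇒ before full, so θ = 103.9°.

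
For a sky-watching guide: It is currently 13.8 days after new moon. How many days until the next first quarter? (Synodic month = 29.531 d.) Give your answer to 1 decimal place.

First quarter occurs at elongation 90°, i.e. at age 29.531 × 90/360 = 7.383 d.
This lunation's first quarter (7.383 d) has passed, so add one period: 36.914 − 13.8 = 23.114 days.

23.1 days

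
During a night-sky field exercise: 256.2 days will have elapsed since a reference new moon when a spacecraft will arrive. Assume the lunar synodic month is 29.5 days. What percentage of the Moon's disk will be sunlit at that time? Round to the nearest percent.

256.2/29.5 = 8.685 lunations, so 8 complete cycles and 20.20 d into the next.
Phase angle: θ = 360°·(20.20 d)/(29.5 d) = 246.5°.
cos 246.5° = (-0.399), so f = (1 − (-0.399))/2 = 0.699, so 70%.

70%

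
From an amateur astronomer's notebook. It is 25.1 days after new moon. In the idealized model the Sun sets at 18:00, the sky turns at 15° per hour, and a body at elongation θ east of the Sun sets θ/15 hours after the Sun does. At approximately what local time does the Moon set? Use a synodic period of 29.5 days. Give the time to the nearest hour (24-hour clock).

The Moon has covered 25.1/29.5 of its cycle, so θ ≈ 360° × 25.1/29.5 = 306.3°.
The Moon trails the Sun by θ/15 = 306.3/15 ≈ 20.42 hours.
18:00 + 20.42 h ≈ 14:25 → 14:00 to the nearest hour.

14:00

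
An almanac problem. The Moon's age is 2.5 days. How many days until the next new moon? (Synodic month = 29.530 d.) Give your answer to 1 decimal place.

27.0 days

The next new moon completes the synodic month: 29.530 − 2.5 = 27.030 days.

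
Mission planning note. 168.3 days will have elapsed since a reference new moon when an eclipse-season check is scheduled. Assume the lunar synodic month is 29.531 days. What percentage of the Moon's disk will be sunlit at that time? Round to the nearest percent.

66%

168.3/29.531 = 5.699 lunations, so 5 complete cycles and 20.65 d into the next.
The Moon has covered 20.65/29.531 of its cycle, so θ ≈ 360° × 20.65/29.531 = 251.7°.
With cos θ = (-0.314), the lit fraction is (1 − (-0.314))/2 ≈ 0.657, so 66%.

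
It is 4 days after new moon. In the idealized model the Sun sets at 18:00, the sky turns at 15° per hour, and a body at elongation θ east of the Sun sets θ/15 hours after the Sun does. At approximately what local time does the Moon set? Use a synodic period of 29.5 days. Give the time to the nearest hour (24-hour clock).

Phase angle: θ = 360°·(4 d)/(29.5 d) = 48.8°.
Delay after the Sun = 48.8° / (15°/h) ≈ 3.25 h.
18:00 + 3.25 h ≈ 21:15 → 21:00 to the nearest hour.

21:00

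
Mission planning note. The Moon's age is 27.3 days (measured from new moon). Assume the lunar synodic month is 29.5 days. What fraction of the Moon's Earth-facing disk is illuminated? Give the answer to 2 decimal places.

0.05

Elongation θ = 360° × 27.3/29.5 ≈ 333.2°.
cos 333.2° = 0.892, so f = (1 − 0.892)/2 = 0.054.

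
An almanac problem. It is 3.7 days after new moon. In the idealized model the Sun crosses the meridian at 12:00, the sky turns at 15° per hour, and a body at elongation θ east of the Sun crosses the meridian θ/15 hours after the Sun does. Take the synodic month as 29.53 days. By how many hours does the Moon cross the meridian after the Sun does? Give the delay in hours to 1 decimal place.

Phase angle: θ = 360°·(3.7 d)/(29.53 d) = 45.1°.
At 15° of sky rotation per hour, 45.1° corresponds to a 3.01 h lag.
So the Moon crosses the meridian 3.01 h after the Sun.

3.0 h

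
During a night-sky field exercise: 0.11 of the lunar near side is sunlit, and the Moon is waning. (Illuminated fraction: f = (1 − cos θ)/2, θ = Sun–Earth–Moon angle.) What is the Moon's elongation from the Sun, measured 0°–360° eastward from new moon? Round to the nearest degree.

Invert f = (1 − cos θ)/2 to get cos θ = 1 − 2(0.11) = 0.780, hence θ₀ = arccos 0.780 = 38.7°.
Since the Moon is past full (waning), take the reflex angle: θ = 360° − 38.7° = 321.3°.

321°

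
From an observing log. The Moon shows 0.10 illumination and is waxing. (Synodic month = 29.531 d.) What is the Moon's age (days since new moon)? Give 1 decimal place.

Invert f = (1 − cos θ)/2 to get cos θ = 1 − 2(0.10) = 0.800, hence θ₀ = arccos 0.800 = 36.9°.
Before full moon the principal value applies: θ = 36.9°.
That fraction of the synodic month is 36.9/360 × 29.531 d ≈ 3.02 d.

3.0 days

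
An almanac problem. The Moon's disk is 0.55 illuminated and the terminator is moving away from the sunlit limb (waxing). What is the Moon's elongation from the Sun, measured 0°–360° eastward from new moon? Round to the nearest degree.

96°

cos θ = 1 − 2f = -0.100, giving a principal value of 95.7°.
Waxing ⇒ before full, so θ = 95.7°.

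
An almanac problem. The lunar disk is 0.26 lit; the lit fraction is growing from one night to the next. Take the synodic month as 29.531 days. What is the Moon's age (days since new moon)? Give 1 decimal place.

cos θ = 1 − 2f = 0.480, giving a principal value of 61.3°.
Before full moon the principal value applies: θ = 61.3°.
Age = 29.531 × 61.3°/360° ≈ 5.03 days.

5.0 days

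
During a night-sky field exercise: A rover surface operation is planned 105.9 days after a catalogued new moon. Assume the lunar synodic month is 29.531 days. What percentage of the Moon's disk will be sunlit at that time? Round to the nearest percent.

93%

Reduce mod P: 105.9 − 3×29.531 = 17.31 d into the current lunation.
Phase angle: θ = 360°·(17.31 d)/(29.531 d) = 211.0°.
With cos θ = (-0.857), the lit fraction is (1 − (-0.857))/2 ≈ 0.929, so 93%.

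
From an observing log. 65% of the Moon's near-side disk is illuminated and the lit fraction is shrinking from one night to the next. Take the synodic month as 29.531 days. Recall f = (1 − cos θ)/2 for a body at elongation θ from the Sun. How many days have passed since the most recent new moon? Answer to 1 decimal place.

20.7 days

From f = (1 − cos θ)/2: cos θ = 1 − 2×0.65 = -0.300; arccos → 107.5°.
Waning ⇒ past full, so θ = 360° − 107.5° = 252.5°.
Age = 29.531 × 252.5°/360° ≈ 20.72 days.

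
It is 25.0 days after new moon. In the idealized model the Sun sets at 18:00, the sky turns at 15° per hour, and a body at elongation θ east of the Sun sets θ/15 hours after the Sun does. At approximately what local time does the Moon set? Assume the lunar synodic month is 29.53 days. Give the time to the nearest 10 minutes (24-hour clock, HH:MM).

14:20

The Moon has covered 25.0/29.53 of its cycle, so θ ≈ 360° × 25.0/29.53 = 304.8°.
Delay after the Sun = 304.8° / (15°/h) ≈ 20.32 h.
18:00 + 20.318 h ≈ 14:19 → 14:20 to the nearest ten minutes.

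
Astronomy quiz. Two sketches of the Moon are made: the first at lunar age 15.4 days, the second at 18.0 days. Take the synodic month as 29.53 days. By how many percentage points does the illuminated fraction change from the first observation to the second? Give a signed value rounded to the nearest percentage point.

-11 pp

First observation: θ = 360°·15.4/29.53 = 187.7°, so f = 0.995.
Second observation: θ = 219.4°, f = 0.886.
Δf = 0.886 − 0.995 = -0.109, i.e. -11 pp.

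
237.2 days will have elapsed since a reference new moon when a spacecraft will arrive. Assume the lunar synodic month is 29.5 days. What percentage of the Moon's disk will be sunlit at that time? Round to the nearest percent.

Reduce mod P: 237.2 − 8×29.5 = 1.20 d into the current lunation.
The Moon has covered 1.20/29.5 of its cycle, so θ ≈ 360° × 1.20/29.5 = 14.6°.
Illuminated fraction = (1 − cos 14.6°)/2 = (1 − 0.968)/2 ≈ 0.016, so 2%.

2%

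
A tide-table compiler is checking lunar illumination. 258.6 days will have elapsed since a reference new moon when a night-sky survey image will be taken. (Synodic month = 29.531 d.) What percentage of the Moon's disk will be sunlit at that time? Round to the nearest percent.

48%

Reduce mod P: 258.6 − 8×29.531 = 22.35 d into the current lunation.
Elongation θ = 360° × 22.35/29.531 ≈ 272.5°.
Illuminated fraction = (1 − cos 272.5°)/2 = (1 − 0.043)/2 ≈ 0.478, so 48%.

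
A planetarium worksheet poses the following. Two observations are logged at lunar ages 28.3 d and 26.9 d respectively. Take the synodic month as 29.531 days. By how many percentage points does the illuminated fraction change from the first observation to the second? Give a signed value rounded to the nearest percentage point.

θ₁ = 360° × 28.3/29.531 = 345.0°, f₁ = (1 − cos θ₁)/2 = 0.017.
θ₂ = 360° × 26.9/29.531 = 327.9°, f₂ = (1 − cos θ₂)/2 = 0.076.
Change = f₂ − f₁ = +0.059 → +6 percentage points.

+6 percentage points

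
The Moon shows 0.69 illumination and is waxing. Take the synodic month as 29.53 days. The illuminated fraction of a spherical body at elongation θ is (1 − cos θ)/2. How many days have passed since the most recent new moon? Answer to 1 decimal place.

From f = (1 − cos θ)/2: cos θ = 1 − 2×0.69 = -0.380; arccos → 112.3°.
The Moon is waxing (0°–180°), so θ = 112.3° directly.
Age = 29.53 × 112.3°/360° ≈ 9.21 days.

9.2 days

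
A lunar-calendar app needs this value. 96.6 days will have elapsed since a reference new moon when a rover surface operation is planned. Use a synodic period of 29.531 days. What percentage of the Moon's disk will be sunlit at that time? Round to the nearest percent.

Reduce mod P: 96.6 − 3×29.531 = 8.01 d into the current lunation.
Phase angle: θ = 360°·(8.01 d)/(29.531 d) = 97.6°.
With cos θ = (-0.132), the lit fraction is (1 − (-0.132))/2 ≈ 0.566, so 57%.

57%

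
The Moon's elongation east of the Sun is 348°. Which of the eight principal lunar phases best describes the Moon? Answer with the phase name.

348° lies in the new moon sector of the 8-phase cycle.

new moon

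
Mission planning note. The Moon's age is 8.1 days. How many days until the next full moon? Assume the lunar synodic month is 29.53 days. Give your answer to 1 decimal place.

6.7 days

Full moon occurs at elongation 180°, i.e. at age 29.53 × 180/360 = 14.765 d.
So 6.665 days remain (14.765 − 8.1).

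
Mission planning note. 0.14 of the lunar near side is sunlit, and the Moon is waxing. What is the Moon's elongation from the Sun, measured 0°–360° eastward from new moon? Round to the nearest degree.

44°

Invert f = (1 − cos θ)/2 to get cos θ = 1 − 2(0.14) = 0.720, hence θ₀ = arccos 0.720 = 43.9°.
The Moon is waxing (0°–180°), so θ = 43.9° directly.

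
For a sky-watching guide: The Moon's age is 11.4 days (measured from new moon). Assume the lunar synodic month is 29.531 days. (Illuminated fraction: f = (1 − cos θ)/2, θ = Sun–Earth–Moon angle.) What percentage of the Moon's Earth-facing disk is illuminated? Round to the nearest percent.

Phase angle: θ = 360°·(11.4 d)/(29.531 d) = 139.0°.
Illuminated fraction = (1 − cos 139.0°)/2 = (1 − (-0.754))/2 ≈ 0.877, so 88%.

88%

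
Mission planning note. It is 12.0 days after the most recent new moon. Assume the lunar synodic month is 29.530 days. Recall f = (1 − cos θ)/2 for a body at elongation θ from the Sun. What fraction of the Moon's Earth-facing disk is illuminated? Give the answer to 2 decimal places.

0.92

The Moon has covered 12.0/29.530 of its cycle, so θ ≈ 360° × 12.0/29.530 = 146.3°.
cos 146.3° = (-0.832), so f = (1 − (-0.832))/2 = 0.916.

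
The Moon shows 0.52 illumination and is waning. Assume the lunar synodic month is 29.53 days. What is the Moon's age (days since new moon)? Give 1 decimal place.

Invert f = (1 − cos θ)/2 to get cos θ = 1 − 2(0.52) = -0.040, hence θ₀ = arccos -0.040 = 92.3°.
Since the Moon is past full (waning), take the reflex angle: θ = 360° − 92.3° = 267.7°.
Age = 29.53 × 267.7°/360° ≈ 21.96 days.

22.0 days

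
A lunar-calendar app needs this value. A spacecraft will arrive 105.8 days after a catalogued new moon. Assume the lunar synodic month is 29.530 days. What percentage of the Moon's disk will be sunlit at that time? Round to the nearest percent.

105.8/29.530 = 3.583 lunations, so 3 complete cycles and 17.21 d into the next.
The Moon has covered 17.21/29.530 of its cycle, so θ ≈ 360° × 17.21/29.530 = 209.8°.
With cos θ = (-0.868), the lit fraction is (1 − (-0.868))/2 ≈ 0.934, so 93%.

93%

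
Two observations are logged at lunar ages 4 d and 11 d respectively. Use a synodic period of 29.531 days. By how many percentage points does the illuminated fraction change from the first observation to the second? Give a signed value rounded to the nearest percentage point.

First observation: θ = 360°·4/29.531 = 48.8°, so f = 0.170.
Second observation: θ = 134.1°, f = 0.848.
Δf = 0.848 − 0.170 = +0.678, i.e. +68 pp.

+68 percentage points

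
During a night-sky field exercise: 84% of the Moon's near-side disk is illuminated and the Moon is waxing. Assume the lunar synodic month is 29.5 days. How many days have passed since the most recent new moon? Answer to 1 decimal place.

10.9 days

cos θ = 1 − 2f = -0.680, giving a principal value of 132.8°.
Waxing ⇒ before full, so θ = 132.8°.
At 360°/29.5 d per day, 132.8° corresponds to 10.89 days.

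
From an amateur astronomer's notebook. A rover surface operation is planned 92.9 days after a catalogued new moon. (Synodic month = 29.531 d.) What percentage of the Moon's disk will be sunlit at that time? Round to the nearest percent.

92.9 d spans 3 complete synodic months (3 × 29.531 = 88.59 d) plus 4.31 d.
Phase angle: θ = 360°·(4.31 d)/(29.531 d) = 52.5°.
cos 52.5° = 0.609, so f = (1 − 0.609)/2 = 0.196, so 20%.

20%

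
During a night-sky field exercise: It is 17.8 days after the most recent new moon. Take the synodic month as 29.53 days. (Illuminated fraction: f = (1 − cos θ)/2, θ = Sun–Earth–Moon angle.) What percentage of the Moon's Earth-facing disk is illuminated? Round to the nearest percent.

90%

Elongation θ = 360° × 17.8/29.53 ≈ 217.0°.
Illuminated fraction = (1 − cos 217.0°)/2 = (1 − (-0.799))/2 ≈ 0.899, so 90%.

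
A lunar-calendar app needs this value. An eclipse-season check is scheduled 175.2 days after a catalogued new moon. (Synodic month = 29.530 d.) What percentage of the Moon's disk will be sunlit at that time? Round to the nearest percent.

175.2/29.530 = 5.933 lunations, so 5 complete cycles and 27.55 d into the next.
Phase angle: θ = 360°·(27.55 d)/(29.530 d) = 335.9°.
cos 335.9° = 0.913, so f = (1 − 0.913)/2 = 0.044, so 4%.

4%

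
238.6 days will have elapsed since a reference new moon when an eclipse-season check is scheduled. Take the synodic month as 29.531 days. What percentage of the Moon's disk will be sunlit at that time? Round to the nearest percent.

6%

238.6 d spans 8 complete synodic months (8 × 29.531 = 236.25 d) plus 2.35 d.
The Moon has covered 2.35/29.531 of its cycle, so θ ≈ 360° × 2.35/29.531 = 28.7°.
cos 28.7° = 0.877, so f = (1 − 0.877)/2 = 0.061, so 6%.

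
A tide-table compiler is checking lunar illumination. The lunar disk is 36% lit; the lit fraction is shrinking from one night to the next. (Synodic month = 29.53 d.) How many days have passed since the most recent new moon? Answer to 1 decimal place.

23.5 days

Invert f = (1 − cos θ)/2 to get cos θ = 1 − 2(0.36) = 0.280, hence θ₀ = arccos 0.280 = 73.7°.
Waning ⇒ past full, so θ = 360° − 73.7° = 286.3°.
At 360°/29.53 d per day, 286.3° corresponds to 23.48 days.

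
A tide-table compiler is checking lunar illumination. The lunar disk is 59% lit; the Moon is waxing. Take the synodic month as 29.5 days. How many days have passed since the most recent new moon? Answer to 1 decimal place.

Invert f = (1 − cos θ)/2 to get cos θ = 1 − 2(0.59) = -0.180, hence θ₀ = arccos -0.180 = 100.4°.
Waxing ⇒ before full, so θ = 100.4°.
Age = 29.5 × 100.4°/360° ≈ 8.22 days.

8.2 days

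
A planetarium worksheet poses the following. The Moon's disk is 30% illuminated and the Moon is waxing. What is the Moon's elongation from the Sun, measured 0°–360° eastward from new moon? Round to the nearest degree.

66°

cos θ = 1 − 2f = 0.400, giving a principal value of 66.4°.
The Moon is waxing (0°–180°), so θ = 66.4° directly.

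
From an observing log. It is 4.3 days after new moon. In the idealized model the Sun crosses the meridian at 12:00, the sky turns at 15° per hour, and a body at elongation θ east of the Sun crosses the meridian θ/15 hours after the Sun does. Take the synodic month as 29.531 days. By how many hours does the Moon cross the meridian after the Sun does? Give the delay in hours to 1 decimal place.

The Moon has covered 4.3/29.531 of its cycle, so θ ≈ 360° × 4.3/29.531 = 52.4°.
Delay after the Sun = 52.4° / (15°/h) ≈ 3.49 h.
So the Moon crosses the meridian 3.49 h after the Sun.

3.5 h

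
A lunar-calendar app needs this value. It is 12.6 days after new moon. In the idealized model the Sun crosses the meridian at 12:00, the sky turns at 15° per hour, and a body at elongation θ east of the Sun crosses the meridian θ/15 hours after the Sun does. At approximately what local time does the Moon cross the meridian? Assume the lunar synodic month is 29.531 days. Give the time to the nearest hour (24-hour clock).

22:00

The Moon has covered 12.6/29.531 of its cycle, so θ ≈ 360° × 12.6/29.531 = 153.6°.
At 15° of sky rotation per hour, 153.6° corresponds to a 10.24 h lag.
12:00 + 10.24 h ≈ 22:14 → 22:00 to the nearest hour.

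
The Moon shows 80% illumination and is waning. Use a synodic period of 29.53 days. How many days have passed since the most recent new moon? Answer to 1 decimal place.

19.1 days

From f = (1 − cos θ)/2: cos θ = 1 − 2×0.80 = -0.600; arccos → 126.9°.
A waning Moon lies in 180°–360°, so θ = 360° − 126.9° = 233.1°.
That fraction of the synodic month is 233.1/360 × 29.53 d ≈ 19.12 d.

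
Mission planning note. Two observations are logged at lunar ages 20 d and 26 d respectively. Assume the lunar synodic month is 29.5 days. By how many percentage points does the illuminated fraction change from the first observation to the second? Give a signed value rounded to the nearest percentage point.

θ₁ = 360° × 20/29.5 = 244.1°, f₁ = (1 − cos θ₁)/2 = 0.719.
θ₂ = 360° × 26/29.5 = 317.3°, f₂ = (1 − cos θ₂)/2 = 0.133.
Change = f₂ − f₁ = -0.586 → -59 percentage points.

-59 percentage points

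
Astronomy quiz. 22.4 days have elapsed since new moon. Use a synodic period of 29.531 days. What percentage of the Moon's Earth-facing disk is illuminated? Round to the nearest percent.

47%

Elongation θ = 360° × 22.4/29.531 ≈ 273.1°.
With cos θ = 0.054, the lit fraction is (1 − 0.054)/2 ≈ 0.473, so 47%.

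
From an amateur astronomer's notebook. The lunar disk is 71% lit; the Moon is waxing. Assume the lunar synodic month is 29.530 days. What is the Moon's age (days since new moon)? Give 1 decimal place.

9.4 days

From f = (1 − cos θ)/2: cos θ = 1 − 2×0.71 = -0.420; arccos → 114.8°.
Waxing ⇒ before full, so θ = 114.8°.
That fraction of the synodic month is 114.8/360 × 29.530 d ≈ 9.42 d.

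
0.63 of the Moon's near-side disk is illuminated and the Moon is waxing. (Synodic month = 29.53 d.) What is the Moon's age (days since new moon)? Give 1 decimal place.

8.6 days

From f = (1 − cos θ)/2: cos θ = 1 − 2×0.63 = -0.260; arccos → 105.1°.
Before full moon the principal value applies: θ = 105.1°.
That fraction of the synodic month is 105.1/360 × 29.53 d ≈ 8.62 d.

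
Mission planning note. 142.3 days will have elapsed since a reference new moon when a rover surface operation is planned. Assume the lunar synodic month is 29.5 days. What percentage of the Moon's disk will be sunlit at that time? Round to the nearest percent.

28%

Reduce mod P: 142.3 − 4×29.5 = 24.30 d into the current lunation.
Phase angle: θ = 360°·(24.30 d)/(29.5 d) = 296.5°.
With cos θ = 0.447, the lit fraction is (1 − 0.447)/2 ≈ 0.277, so 28%.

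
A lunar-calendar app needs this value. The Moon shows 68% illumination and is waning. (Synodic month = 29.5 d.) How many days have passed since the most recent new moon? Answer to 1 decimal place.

cos θ = 1 − 2f = -0.360, giving a principal value of 111.1°.
Since the Moon is past full (waning), take the reflex angle: θ = 360° − 111.1° = 248.9°.
Age = 29.5 × 248.9°/360° ≈ 20.40 days.

20.4 days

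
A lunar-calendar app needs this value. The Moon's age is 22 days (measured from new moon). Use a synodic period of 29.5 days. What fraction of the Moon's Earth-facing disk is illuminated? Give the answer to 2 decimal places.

Elongation θ = 360° × 22/29.5 ≈ 268.5°.
cos 268.5° = (-0.027), so f = (1 − (-0.027))/2 = 0.513.

0.51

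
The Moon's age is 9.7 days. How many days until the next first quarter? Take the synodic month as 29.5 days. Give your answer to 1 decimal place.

27.2 days

First quarter is 0.25 of the way through the cycle: age 0.25 × 29.5 = 7.375 d.
Already past this cycle's first quarter; the next is at 7.375 + 29.5 = 36.875 d, so 36.875 − 9.7 = 27.175 days.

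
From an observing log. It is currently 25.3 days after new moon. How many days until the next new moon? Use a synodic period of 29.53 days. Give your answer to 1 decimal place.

One full lunation from the last new moon is 29.53 d; remaining = 29.53 − 25.3 = 4.230 d.

4.2 days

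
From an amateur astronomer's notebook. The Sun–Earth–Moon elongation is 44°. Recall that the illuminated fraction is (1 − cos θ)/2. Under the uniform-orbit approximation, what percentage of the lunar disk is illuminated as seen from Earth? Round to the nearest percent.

Half-versine of 44°: (1 − 0.719)/2 = 0.140, i.e. 14%.

14%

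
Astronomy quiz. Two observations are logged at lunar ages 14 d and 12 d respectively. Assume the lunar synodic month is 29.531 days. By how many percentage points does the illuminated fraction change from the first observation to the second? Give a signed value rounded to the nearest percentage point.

-8 percentage points

First observation: θ = 360°·14/29.531 = 170.7°, so f = 0.993.
Second observation: θ = 146.3°, f = 0.916.
Δf = 0.916 − 0.993 = -0.077, i.e. -8 pp.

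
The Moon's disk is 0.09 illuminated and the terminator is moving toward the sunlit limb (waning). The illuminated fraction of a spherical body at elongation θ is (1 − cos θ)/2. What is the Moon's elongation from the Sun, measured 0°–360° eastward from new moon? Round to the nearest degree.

cos θ = 1 − 2f = 0.820, giving a principal value of 34.9°.
Since the Moon is past full (waning), take the reflex angle: θ = 360° − 34.9° = 325.1°.

325°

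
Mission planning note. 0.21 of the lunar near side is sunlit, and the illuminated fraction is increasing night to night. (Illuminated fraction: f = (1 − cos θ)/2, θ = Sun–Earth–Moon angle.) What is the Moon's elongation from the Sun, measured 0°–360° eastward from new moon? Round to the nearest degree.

Invert f = (1 − cos θ)/2 to get cos θ = 1 − 2(0.21) = 0.580, hence θ₀ = arccos 0.580 = 54.5°.
Before full moon the principal value applies: θ = 54.5°.

55°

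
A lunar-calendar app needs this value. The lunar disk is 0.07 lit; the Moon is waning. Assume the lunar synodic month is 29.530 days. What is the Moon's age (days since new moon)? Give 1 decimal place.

27.0 days

cos θ = 1 − 2f = 0.860, giving a principal value of 30.7°.
Since the Moon is past full (waning), take the reflex angle: θ = 360° − 30.7° = 329.3°.
That fraction of the synodic month is 329.3/360 × 29.530 d ≈ 27.01 d.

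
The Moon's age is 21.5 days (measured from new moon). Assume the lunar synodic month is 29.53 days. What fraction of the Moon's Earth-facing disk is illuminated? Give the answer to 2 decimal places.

The Moon has covered 21.5/29.53 of its cycle, so θ ≈ 360° × 21.5/29.53 = 262.1°.
With cos θ = (-0.137), the lit fraction is (1 − (-0.137))/2 ≈ 0.569.

0.57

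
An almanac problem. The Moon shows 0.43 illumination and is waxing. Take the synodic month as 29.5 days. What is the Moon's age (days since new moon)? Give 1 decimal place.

From f = (1 − cos θ)/2: cos θ = 1 − 2×0.43 = 0.140; arccos → 82.0°.
The Moon is waxing (0°–180°), so θ = 82.0° directly.
That fraction of the synodic month is 82.0/360 × 29.5 d ≈ 6.72 d.

6.7 days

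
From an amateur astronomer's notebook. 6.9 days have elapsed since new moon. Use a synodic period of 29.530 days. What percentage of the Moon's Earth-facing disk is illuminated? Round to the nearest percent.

Phase angle: θ = 360°·(6.9 d)/(29.530 d) = 84.1°.
With cos θ = 0.102, the lit fraction is (1 − 0.102)/2 ≈ 0.449, so 45%.

45%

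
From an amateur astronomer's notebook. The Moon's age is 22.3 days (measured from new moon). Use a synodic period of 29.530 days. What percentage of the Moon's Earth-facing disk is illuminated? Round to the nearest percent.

The Moon has covered 22.3/29.530 of its cycle, so θ ≈ 360° × 22.3/29.530 = 271.9°.
Illuminated fraction = (1 − cos 271.9°)/2 = (1 − 0.032)/2 ≈ 0.484, so 48%.

48%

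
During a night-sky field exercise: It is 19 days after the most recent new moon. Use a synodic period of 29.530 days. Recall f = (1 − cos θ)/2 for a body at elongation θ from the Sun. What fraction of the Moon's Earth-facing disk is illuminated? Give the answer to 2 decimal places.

0.81

Phase angle: θ = 360°·(19 d)/(29.530 d) = 231.6°.
cos 231.6° = (-0.621), so f = (1 − (-0.621))/2 = 0.810.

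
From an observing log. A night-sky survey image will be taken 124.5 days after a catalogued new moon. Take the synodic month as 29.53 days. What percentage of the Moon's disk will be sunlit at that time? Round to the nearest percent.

39%

124.5/29.53 = 4.216 lunations, so 4 complete cycles and 6.38 d into the next.
Elongation θ = 360° × 6.38/29.53 ≈ 77.8°.
With cos θ = 0.212, the lit fraction is (1 − 0.212)/2 ≈ 0.394, so 39%.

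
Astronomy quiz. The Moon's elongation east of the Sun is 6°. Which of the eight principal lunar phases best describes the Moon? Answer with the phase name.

new moon

6° lies in the new moon sector of the 8-phase cycle.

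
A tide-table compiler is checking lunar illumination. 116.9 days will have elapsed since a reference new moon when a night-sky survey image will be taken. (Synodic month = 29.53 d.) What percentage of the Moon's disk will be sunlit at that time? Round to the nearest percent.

2%

116.9/29.53 = 3.959 lunations, so 3 complete cycles and 28.31 d into the next.
The Moon has covered 28.31/29.53 of its cycle, so θ ≈ 360° × 28.31/29.53 = 345.1°.
With cos θ = 0.966, the lit fraction is (1 − 0.966)/2 ≈ 0.017, so 2%.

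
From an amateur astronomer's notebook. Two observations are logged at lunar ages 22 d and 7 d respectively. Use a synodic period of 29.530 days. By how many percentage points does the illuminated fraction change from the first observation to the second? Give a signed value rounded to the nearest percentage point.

θ₁ = 360° × 22/29.530 = 268.2°, f₁ = (1 − cos θ₁)/2 = 0.516.
θ₂ = 360° × 7/29.530 = 85.3°, f₂ = (1 − cos θ₂)/2 = 0.459.
Change = f₂ − f₁ = -0.056 → -6 percentage points.

-6 percentage points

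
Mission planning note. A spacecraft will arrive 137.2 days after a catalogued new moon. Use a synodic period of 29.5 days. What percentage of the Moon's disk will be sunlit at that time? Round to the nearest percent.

79%

137.2 d spans 4 complete synodic months (4 × 29.5 = 118.00 d) plus 19.20 d.
The Moon has covered 19.20/29.5 of its cycle, so θ ≈ 360° × 19.20/29.5 = 234.3°.
Illuminated fraction = (1 − cos 234.3°)/2 = (1 − (-0.583))/2 ≈ 0.792, so 79%.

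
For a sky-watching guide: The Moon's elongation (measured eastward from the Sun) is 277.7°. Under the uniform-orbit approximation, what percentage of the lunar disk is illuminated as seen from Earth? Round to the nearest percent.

cos 277.7° = 0.134, so f = (1 − 0.134)/2 = 0.433, i.e. 43%.

43%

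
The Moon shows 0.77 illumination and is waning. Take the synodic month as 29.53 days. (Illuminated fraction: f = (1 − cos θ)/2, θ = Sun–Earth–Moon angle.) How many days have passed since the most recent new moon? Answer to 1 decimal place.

From f = (1 − cos θ)/2: cos θ = 1 − 2×0.77 = -0.540; arccos → 122.7°.
Since the Moon is past full (waning), take the reflex angle: θ = 360° − 122.7° = 237.3°.
Age = 29.53 × 237.3°/360° ≈ 19.47 days.

19.5 days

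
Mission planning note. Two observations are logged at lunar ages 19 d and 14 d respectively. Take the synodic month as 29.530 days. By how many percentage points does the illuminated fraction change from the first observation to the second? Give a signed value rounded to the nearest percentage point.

+18 pp

θ₁ = 360° × 19/29.530 = 231.6°, f₁ = (1 − cos θ₁)/2 = 0.810.
θ₂ = 360° × 14/29.530 = 170.7°, f₂ = (1 − cos θ₂)/2 = 0.993.
Change = f₂ − f₁ = +0.183 → +18 percentage points.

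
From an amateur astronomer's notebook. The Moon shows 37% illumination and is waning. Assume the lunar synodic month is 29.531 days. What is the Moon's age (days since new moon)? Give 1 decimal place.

cos θ = 1 − 2f = 0.260, giving a principal value of 74.9°.
A waning Moon lies in 180°–360°, so θ = 360° − 74.9° = 285.1°.
That fraction of the synodic month is 285.1/360 × 29.531 d ≈ 23.38 d.

23.4 days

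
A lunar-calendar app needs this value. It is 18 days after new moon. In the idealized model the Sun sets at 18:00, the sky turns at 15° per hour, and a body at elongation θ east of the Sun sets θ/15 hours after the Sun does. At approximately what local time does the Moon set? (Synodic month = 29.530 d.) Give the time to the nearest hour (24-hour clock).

The Moon has covered 18/29.530 of its cycle, so θ ≈ 360° × 18/29.530 = 219.4°.
At 15° of sky rotation per hour, 219.4° corresponds to a 14.63 h lag.
18:00 + 14.63 h ≈ 08:38 → 09:00 to the nearest hour.

09:00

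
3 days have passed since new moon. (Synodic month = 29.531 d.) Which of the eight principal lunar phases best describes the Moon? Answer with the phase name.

waxing crescent

At 3/29.531 of the cycle, θ ≈ 37° — the waxing crescent range.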